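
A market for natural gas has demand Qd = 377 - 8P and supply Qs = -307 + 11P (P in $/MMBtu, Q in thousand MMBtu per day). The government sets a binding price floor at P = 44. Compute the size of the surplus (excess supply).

Surplus = 152

At P = 44: Qd = 25 and Qs = 177.
Surplus = Qs - Qd = 177 - 25 = 152.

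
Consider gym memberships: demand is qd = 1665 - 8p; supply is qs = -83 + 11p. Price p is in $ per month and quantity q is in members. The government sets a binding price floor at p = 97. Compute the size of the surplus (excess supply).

Surplus = 95

With p fixed at 97, quantity demanded is 889 and quantity supplied is 984.
Surplus = qs - qd = 984 - 889 = 95.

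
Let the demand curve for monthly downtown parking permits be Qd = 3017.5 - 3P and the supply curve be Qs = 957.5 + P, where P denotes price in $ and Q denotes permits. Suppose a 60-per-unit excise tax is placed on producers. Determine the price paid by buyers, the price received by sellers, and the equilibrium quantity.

The tax drives a wedge P_b - P_s = 60. Substituting P_s = P_b - 60 into supply: Qs = 897.5 + P_b.
Market clearing requires 3017.5 - 3P_b = 897.5 + P_b; hence 2120 = 4P_b and P_b = 530.
So P_s = 470 and the quantity traded is Q = 3017.5 - 3(530) = 1427.5.

P_b = 530, P_s = 470, Q = 1427.5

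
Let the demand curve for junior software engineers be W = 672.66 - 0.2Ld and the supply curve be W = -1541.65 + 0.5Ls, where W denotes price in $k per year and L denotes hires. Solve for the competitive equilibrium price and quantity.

Inverting to quantity form: Ld = 3363.3 - 5W and Ls = 3083.3 + 2W.
At equilibrium Ld = Ls, so 3363.3 - 5W = 3083.3 + 2W; collecting terms, 280 = 7W and W* = 40.
From the demand curve, L* = 3363.3 - 5(40) = 3163.3.

W* = 40, L* = 3163.3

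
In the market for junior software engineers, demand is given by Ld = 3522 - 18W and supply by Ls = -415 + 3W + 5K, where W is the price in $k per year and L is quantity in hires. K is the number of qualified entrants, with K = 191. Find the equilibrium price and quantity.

W* = 142, L* = 966

With K = 191, supply is Ls = 540 + 3W.
Set Ld = Ls: 3522 - 18W = 540 + 3W, so 2982 = 21W and W* = 142.
Then L* = 3522 - 18(142) = 966.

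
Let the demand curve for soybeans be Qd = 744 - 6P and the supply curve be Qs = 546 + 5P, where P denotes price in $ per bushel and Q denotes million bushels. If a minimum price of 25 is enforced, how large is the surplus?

Evaluating both curves at the floor price 25 gives Qd = 594, Qs = 671.
Surplus = Qs - Qd = 671 - 594 = 77.

Surplus = 77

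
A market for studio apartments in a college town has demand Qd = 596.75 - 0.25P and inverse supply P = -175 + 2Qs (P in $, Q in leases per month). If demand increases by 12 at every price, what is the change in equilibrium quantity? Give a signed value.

Solving each curve for Q: Qs = 87.5 + 0.5P.
The market clears where 596.75 - 0.25P = 87.5 + 0.5P. Rearranging, 0.75P = 509.25, hence P* = 679.
Plugging P* into demand: Q* = 596.75 - 0.25(679) = 427.
After the shift, demand is Qd = 608.75 - 0.25P.
New equilibrium: 521.25 = 0.75P, so P = 695 and Q = 435.
ΔQ = 435 - 427 = 8.

ΔQ = 8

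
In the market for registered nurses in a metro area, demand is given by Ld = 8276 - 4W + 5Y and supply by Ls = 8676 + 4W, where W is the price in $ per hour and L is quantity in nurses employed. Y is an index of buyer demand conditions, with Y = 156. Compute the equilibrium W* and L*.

With Y = 156, demand is Ld = 9056 - 4W.
The market clears where 9056 - 4W = 8676 + 4W. Rearranging, 8W = 380, hence W* = 47.5.
Substitute back: L* = 9056 - 4(47.5) = 8866.

W* = 47.5, L* = 8866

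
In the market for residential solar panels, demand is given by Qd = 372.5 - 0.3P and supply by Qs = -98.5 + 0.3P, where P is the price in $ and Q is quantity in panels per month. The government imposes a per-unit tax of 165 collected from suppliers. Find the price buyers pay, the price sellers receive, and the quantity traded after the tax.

P_b = 867.5, P_s = 702.5, Q = 112.25

With a tax of 165 on suppliers, they supply based on the net price P_s = P_b - 165, so Qs = -148 + 0.3P_b.
Market clearing requires 372.5 - 0.3P_b = -148 + 0.3P_b; hence 520.5 = 0.6P_b and P_b = 867.5.
Then P_s = 867.5 - 165 = 702.5 and Q = 372.5 - 0.3(867.5) = 112.25.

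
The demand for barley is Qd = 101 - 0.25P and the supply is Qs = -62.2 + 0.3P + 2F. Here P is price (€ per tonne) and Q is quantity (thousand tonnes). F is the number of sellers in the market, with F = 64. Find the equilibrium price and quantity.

With F = 64, supply is Qs = 65.8 + 0.3P.
Equating demand and supply, 101 - 0.25P = 65.8 + 0.3P gives 0.55P = 35.2, so P* = 64.
Plugging P* into demand: Q* = 101 - 0.25(64) = 85.

P* = 64, Q* = 85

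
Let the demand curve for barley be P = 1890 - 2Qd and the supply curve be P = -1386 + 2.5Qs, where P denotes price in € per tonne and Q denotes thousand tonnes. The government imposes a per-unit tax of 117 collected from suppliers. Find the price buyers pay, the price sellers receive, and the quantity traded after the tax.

P_b = 486, P_s = 369, Q = 702

Inverting to quantity form: Qd = 945 - 0.5P and Qs = 554.4 + 0.4P.
Suppliers keep P_s = P_b - 117 per unit, so supply in terms of the buyer price is Qs = 507.6 + 0.4P_b.
Equate demand and the shifted supply: 945 - 0.5P_b = 507.6 + 0.4P_b, giving 0.9P_b = 437.4, so P_b = 486.
Then P_s = 486 - 117 = 369 and Q = 945 - 0.5(486) = 702.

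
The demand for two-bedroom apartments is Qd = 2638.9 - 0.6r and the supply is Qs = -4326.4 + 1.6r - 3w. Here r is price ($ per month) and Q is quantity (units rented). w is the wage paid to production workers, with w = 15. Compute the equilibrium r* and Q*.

With w = 15, supply is Qs = -4371.4 + 1.6r.
Set Qd = Qs: 2638.9 - 0.6r = -4371.4 + 1.6r, so 7010.3 = 2.2r and r* = 3186.5.
From the demand curve, Q* = 2638.9 - 0.6(3186.5) = 727.

r* = 3186.5, Q* = 727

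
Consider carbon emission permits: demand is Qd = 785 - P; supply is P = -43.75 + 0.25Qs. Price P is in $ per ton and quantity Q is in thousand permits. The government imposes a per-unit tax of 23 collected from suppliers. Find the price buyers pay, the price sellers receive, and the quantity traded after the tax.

Solving each curve for Q: Qs = 175 + 4P.
Suppliers keep P_s = P_b - 23 per unit, so supply in terms of the buyer price is Qs = 83 + 4P_b.
Market clearing requires 785 - P_b = 83 + 4P_b; hence 702 = 5P_b and P_b = 140.4.
Then P_s = 140.4 - 23 = 117.4 and Q = 785 - 140.4 = 644.6.

P_b = 140.4, P_s = 117.4, Q = 644.6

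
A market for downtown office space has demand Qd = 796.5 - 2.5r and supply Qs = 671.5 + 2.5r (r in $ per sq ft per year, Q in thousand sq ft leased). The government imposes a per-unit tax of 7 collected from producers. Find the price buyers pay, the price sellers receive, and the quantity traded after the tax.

r_b = 28.5, r_s = 21.5, Q = 725.25

Producers keep r_s = r_b - 7 per unit, so supply in terms of the buyer price is Qs = 654 + 2.5r_b.
Equate demand and the shifted supply: 796.5 - 2.5r_b = 654 + 2.5r_b, giving 5r_b = 142.5, so r_b = 28.5.
So r_s = 21.5 and the quantity traded is Q = 796.5 - 2.5(28.5) = 725.25.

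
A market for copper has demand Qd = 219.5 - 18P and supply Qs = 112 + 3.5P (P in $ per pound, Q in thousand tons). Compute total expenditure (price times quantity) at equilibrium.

At equilibrium Qd = Qs, so 219.5 - 18P = 112 + 3.5P; collecting terms, 107.5 = 21.5P and P* = 5.
Substitute back: Q* = 219.5 - 18(5) = 129.5.
Total expenditure = P* × Q* = 5 × 129.5 = 647.5.

Total expenditure = 647.5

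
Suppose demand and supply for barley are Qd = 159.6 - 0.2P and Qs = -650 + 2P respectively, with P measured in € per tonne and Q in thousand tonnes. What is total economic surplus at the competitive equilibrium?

Total surplus = 20339

Set Qd = Qs: 159.6 - 0.2P = -650 + 2P, so 809.6 = 2.2P and P* = 368.
Plugging P* into demand: Q* = 159.6 - 0.2(368) = 86.
Demand choke price = 798; supply choke price = 325. CS = ½(798 - 368)(86) = 18490; PS = ½(368 - 325)(86) = 1849. Total surplus = 20339.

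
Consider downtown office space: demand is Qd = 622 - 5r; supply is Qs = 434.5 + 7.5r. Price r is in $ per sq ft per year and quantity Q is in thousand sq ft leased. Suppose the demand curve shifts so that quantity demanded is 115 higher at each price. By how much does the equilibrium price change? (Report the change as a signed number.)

At equilibrium Qd = Qs, so 622 - 5r = 434.5 + 7.5r; collecting terms, 187.5 = 12.5r and r* = 15.
Then Q* = 622 - 5(15) = 547.
After the shift, demand is Qd = 737 - 5r.
New equilibrium: 302.5 = 12.5r, so r = 24.2 and Q = 616.
Δr = 24.2 - 15 = 9.2.

Δr = 9.2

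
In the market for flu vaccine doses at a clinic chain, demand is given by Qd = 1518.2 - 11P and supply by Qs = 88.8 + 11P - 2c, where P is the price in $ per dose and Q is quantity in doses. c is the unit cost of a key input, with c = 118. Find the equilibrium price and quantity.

P* = 75.7, Q* = 685.5

With c = 118, supply is Qs = -147.2 + 11P.
Set Qd = Qs: 1518.2 - 11P = -147.2 + 11P, so 1665.4 = 22P and P* = 75.7.
From the demand curve, Q* = 1518.2 - 11(75.7) = 685.5.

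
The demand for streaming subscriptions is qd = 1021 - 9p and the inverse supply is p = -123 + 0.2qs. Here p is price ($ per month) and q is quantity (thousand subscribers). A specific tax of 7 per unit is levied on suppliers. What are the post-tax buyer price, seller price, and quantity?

p_b = 31.5, p_s = 24.5, q = 737.5

Solving each curve for q: qs = 615 + 5p.
The tax drives a wedge p_b - p_s = 7. Substituting p_s = p_b - 7 into supply: qs = 580 + 5p_b.
Market clearing requires 1021 - 9p_b = 580 + 5p_b; hence 441 = 14p_b and p_b = 31.5.
Then p_s = 31.5 - 7 = 24.5 and q = 1021 - 9(31.5) = 737.5.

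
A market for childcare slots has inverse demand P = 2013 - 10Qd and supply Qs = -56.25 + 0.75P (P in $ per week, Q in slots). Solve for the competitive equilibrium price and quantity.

P* = 303, Q* = 171

Rewriting in direct form: Qd = 201.3 - 0.1P.
At equilibrium Qd = Qs, so 201.3 - 0.1P = -56.25 + 0.75P; collecting terms, 257.55 = 0.85P and P* = 303.
From the demand curve, Q* = 201.3 - 0.1(303) = 171.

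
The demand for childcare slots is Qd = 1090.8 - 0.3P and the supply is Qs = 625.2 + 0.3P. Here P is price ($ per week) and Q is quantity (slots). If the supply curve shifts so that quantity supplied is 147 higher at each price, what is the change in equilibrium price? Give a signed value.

ΔP = -245

The market clears where 1090.8 - 0.3P = 625.2 + 0.3P. Rearranging, 0.6P = 465.6, hence P* = 776.
Substitute back: Q* = 1090.8 - 0.3(776) = 858.
After the shift, supply is Qs = 772.2 + 0.3P.
The new intersection has 318.6 = 0.6P, i.e. P = 531, Q = 931.5.
ΔP = 531 - 776 = -245.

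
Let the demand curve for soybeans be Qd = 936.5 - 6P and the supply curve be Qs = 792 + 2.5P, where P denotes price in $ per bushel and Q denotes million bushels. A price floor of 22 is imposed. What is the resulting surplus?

With P fixed at 22, quantity demanded is 804.5 and quantity supplied is 847.
Surplus = Qs - Qd = 847 - 804.5 = 42.5.

Surplus = 42.5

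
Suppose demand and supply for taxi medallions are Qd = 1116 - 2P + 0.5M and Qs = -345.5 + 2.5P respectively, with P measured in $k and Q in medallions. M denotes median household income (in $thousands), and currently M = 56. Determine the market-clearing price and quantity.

With M = 56, demand is Qd = 1144 - 2P.
Set Qd = Qs: 1144 - 2P = -345.5 + 2.5P, so 1489.5 = 4.5P and P* = 331.
From the demand curve, Q* = 1144 - 2(331) = 482.

P* = 331, Q* = 482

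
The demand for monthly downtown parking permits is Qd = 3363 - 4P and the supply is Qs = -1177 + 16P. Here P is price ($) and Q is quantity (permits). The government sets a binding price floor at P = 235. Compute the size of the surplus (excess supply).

With P fixed at 235, quantity demanded is 2423 and quantity supplied is 2583.
Surplus = Qs - Qd = 2583 - 2423 = 160.

Surplus = 160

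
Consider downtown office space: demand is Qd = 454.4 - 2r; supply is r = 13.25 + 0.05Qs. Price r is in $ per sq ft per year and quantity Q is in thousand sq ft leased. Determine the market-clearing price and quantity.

r* = 32.7, Q* = 389

In direct form, Qs = -265 + 20r.
The market clears where 454.4 - 2r = -265 + 20r. Rearranging, 22r = 719.4, hence r* = 32.7.
Then Q* = 454.4 - 2(32.7) = 389.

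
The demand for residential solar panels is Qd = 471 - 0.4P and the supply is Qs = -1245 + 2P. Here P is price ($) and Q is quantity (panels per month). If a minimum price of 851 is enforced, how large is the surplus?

With P fixed at 851, quantity demanded is 130.6 and quantity supplied is 457.
Surplus = Qs - Qd = 457 - 130.6 = 326.4.

Surplus = 326.4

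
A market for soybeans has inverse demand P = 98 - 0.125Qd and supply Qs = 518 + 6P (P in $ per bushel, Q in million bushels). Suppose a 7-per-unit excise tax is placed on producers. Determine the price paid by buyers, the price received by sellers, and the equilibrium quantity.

Solving each curve for Q: Qd = 784 - 8P.
The tax drives a wedge P_b - P_s = 7. Substituting P_s = P_b - 7 into supply: Qs = 476 + 6P_b.
Market clearing requires 784 - 8P_b = 476 + 6P_b; hence 308 = 14P_b and P_b = 22.
So P_s = 15 and the quantity traded is Q = 784 - 8(22) = 608.

P_b = 22, P_s = 15, Q = 608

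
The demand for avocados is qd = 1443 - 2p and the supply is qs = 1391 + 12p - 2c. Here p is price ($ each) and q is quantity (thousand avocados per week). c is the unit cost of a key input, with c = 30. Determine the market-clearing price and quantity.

With c = 30, supply is qs = 1331 + 12p.
At equilibrium qd = qs, so 1443 - 2p = 1331 + 12p; collecting terms, 112 = 14p and p* = 8.
Then q* = 1443 - 2(8) = 1427.

p* = 8, q* = 1427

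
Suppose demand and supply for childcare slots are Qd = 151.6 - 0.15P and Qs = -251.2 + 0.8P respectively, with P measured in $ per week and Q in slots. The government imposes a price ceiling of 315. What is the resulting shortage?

Evaluating both curves at the ceiling price 315 gives Qd = 104.35, Qs = 0.8.
Shortage = Qd - Qs = 104.35 - 0.8 = 103.55.

Shortage = 103.55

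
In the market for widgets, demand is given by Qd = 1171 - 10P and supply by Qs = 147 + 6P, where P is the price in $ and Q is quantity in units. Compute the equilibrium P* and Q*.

Equating demand and supply, 1171 - 10P = 147 + 6P gives 16P = 1024, so P* = 64.
Substitute back: Q* = 1171 - 10(64) = 531.

P* = 64, Q* = 531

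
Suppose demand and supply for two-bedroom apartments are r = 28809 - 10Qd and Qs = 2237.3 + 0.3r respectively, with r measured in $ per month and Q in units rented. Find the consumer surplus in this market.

Consumer surplus = 36992000

In direct form, Qd = 2880.9 - 0.1r.
Equating demand and supply, 2880.9 - 0.1r = 2237.3 + 0.3r gives 0.4r = 643.6, so r* = 1609.
Substitute back: Q* = 2880.9 - 0.1(1609) = 2720.
Demand choke price (Qd = 0): r = 2880.9/0.1 = 28809. Consumer surplus = ½ × (28809 - 1609) × 2720 = 36992000.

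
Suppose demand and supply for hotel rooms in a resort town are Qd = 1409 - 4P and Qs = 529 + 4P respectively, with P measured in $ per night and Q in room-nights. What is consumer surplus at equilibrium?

Set Qd = Qs: 1409 - 4P = 529 + 4P, so 880 = 8P and P* = 110.
From the demand curve, Q* = 1409 - 4(110) = 969.
Demand choke price (Qd = 0): P = 1409/4 = 352.25. Consumer surplus = ½ × (352.25 - 110) × 969 = 117370.125.

Consumer surplus = 117370.125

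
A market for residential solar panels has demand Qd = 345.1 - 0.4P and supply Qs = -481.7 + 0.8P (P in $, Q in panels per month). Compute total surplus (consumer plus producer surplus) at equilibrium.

Total surplus = 9056.71875

Equating demand and supply, 345.1 - 0.4P = -481.7 + 0.8P gives 1.2P = 826.8, so P* = 689.
Plugging P* into demand: Q* = 345.1 - 0.4(689) = 69.5.
Demand choke price = 862.75; supply choke price = 602.125. CS = ½(862.75 - 689)(69.5) = 6037.8125; PS = ½(689 - 602.125)(69.5) = 3018.90625. Total surplus = 9056.71875.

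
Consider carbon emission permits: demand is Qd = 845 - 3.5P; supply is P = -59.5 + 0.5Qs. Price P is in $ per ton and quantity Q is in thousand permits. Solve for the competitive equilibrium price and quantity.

In direct form, Qs = 119 + 2P.
Equating demand and supply, 845 - 3.5P = 119 + 2P gives 5.5P = 726, so P* = 132.
Substitute back: Q* = 845 - 3.5(132) = 383.

P* = 132, Q* = 383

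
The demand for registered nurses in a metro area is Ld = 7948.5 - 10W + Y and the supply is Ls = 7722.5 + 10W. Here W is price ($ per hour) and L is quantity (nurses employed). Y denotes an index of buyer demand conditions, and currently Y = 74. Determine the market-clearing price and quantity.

W* = 15, L* = 7872.5

With Y = 74, demand is Ld = 8022.5 - 10W.
Set Ld = Ls: 8022.5 - 10W = 7722.5 + 10W, so 300 = 20W and W* = 15.
Substitute back: L* = 8022.5 - 10(15) = 7872.5.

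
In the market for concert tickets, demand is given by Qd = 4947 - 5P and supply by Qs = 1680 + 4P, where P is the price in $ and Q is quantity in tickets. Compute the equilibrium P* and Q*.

Equating demand and supply, 4947 - 5P = 1680 + 4P gives 9P = 3267, so P* = 363.
From the demand curve, Q* = 4947 - 5(363) = 3132.

P* = 363, Q* = 3132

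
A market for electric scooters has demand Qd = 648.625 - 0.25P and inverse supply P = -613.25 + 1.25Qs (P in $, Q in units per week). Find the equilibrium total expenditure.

Rewriting in direct form: Qs = 490.6 + 0.8P.
Set Qd = Qs: 648.625 - 0.25P = 490.6 + 0.8P, so 158.025 = 1.05P and P* = 150.5.
Plugging P* into demand: Q* = 648.625 - 0.25(150.5) = 611.
Total expenditure = P* × Q* = 150.5 × 611 = 91955.5.

Total expenditure = 91955.5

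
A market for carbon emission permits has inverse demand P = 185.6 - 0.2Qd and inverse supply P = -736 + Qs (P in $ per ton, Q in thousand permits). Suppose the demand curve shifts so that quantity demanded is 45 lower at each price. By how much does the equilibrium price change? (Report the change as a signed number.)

ΔP = -7.5

In direct form, Qd = 928 - 5P and Qs = 736 + P.
At equilibrium Qd = Qs, so 928 - 5P = 736 + P; collecting terms, 192 = 6P and P* = 32.
Plugging P* into demand: Q* = 928 - 5(32) = 768.
After the shift, demand is Qd = 883 - 5P.
Re-solving, 6P = 147 gives P = 24.5 and Q = 760.5.
ΔP = 24.5 - 32 = -7.5.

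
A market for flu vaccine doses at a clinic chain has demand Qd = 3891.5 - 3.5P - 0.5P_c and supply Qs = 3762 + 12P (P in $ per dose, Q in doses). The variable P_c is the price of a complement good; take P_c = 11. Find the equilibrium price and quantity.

P* = 8, Q* = 3858

With P_c = 11, demand is Qd = 3886 - 3.5P.
Set Qd = Qs: 3886 - 3.5P = 3762 + 12P, so 124 = 15.5P and P* = 8.
Plugging P* into demand: Q* = 3886 - 3.5(8) = 3858.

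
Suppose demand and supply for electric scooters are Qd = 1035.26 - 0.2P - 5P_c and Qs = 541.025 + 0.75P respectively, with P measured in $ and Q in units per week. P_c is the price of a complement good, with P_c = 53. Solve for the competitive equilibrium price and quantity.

With P_c = 53, demand is Qd = 770.26 - 0.2P.
The market clears where 770.26 - 0.2P = 541.025 + 0.75P. Rearranging, 0.95P = 229.235, hence P* = 241.3.
Then Q* = 770.26 - 0.2(241.3) = 722.

P* = 241.3, Q* = 722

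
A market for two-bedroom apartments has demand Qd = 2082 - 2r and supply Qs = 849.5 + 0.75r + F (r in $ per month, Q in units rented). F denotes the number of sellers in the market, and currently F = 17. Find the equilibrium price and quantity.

With F = 17, supply is Qs = 866.5 + 0.75r.
Set Qd = Qs: 2082 - 2r = 866.5 + 0.75r, so 1215.5 = 2.75r and r* = 442.
From the demand curve, Q* = 2082 - 2(442) = 1198.

r* = 442, Q* = 1198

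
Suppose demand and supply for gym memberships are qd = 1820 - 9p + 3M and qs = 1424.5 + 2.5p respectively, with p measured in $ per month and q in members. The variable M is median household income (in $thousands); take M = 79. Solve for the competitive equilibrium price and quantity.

p* = 55, q* = 1562

With M = 79, demand is qd = 2057 - 9p.
At equilibrium qd = qs, so 2057 - 9p = 1424.5 + 2.5p; collecting terms, 632.5 = 11.5p and p* = 55.
From the demand curve, q* = 2057 - 9(55) = 1562.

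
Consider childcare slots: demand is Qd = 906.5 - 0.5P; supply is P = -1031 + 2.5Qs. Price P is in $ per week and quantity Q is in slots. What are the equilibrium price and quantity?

P* = 549, Q* = 632

In direct form, Qs = 412.4 + 0.4P.
Set Qd = Qs: 906.5 - 0.5P = 412.4 + 0.4P, so 494.1 = 0.9P and P* = 549.
Plugging P* into demand: Q* = 906.5 - 0.5(549) = 632.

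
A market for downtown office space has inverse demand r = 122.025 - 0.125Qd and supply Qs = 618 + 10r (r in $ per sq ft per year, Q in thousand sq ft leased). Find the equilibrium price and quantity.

In direct form, Qd = 976.2 - 8r.
At equilibrium Qd = Qs, so 976.2 - 8r = 618 + 10r; collecting terms, 358.2 = 18r and r* = 19.9.
Then Q* = 976.2 - 8(19.9) = 817.

r* = 19.9, Q* = 817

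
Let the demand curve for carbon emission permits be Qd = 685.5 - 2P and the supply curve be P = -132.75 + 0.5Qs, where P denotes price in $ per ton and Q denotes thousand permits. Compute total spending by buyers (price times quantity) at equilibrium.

Solving each curve for Q: Qs = 265.5 + 2P.
Set Qd = Qs: 685.5 - 2P = 265.5 + 2P, so 420 = 4P and P* = 105.
Then Q* = 685.5 - 2(105) = 475.5.
Total spending by buyers = P* × Q* = 105 × 475.5 = 49927.5.

Total spending by buyers = 49927.5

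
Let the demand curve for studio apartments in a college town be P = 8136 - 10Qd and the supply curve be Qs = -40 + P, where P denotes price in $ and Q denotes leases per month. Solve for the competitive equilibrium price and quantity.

P* = 776, Q* = 736

Solving each curve for Q: Qd = 813.6 - 0.1P.
The market clears where 813.6 - 0.1P = -40 + P. Rearranging, 1.1P = 853.6, hence P* = 776.
Plugging P* into demand: Q* = 813.6 - 0.1(776) = 736.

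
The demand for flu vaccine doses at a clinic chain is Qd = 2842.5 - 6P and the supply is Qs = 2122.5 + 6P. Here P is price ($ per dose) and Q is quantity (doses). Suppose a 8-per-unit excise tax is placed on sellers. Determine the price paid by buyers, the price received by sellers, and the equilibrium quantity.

P_b = 64, P_s = 56, Q = 2458.5

Sellers keep P_s = P_b - 8 per unit, so supply in terms of the buyer price is Qs = 2074.5 + 6P_b.
Set Qd = Qs: 2842.5 - 6P_b = 2074.5 + 6P_b, so 768 = 12P_b and P_b = 64.
Then P_s = 64 - 8 = 56 and Q = 2842.5 - 6(64) = 2458.5.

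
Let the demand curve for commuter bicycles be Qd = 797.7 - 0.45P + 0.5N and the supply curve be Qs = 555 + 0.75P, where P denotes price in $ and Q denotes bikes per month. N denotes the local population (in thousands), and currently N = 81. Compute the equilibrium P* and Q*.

With N = 81, demand is Qd = 838.2 - 0.45P.
The market clears where 838.2 - 0.45P = 555 + 0.75P. Rearranging, 1.2P = 283.2, hence P* = 236.
Then Q* = 838.2 - 0.45(236) = 732.

P* = 236, Q* = 732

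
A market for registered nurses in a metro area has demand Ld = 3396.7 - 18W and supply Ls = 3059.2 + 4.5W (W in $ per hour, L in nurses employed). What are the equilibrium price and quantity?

W* = 15, L* = 3126.7

Set Ld = Ls: 3396.7 - 18W = 3059.2 + 4.5W, so 337.5 = 22.5W and W* = 15.
Substitute back: L* = 3396.7 - 18(15) = 3126.7.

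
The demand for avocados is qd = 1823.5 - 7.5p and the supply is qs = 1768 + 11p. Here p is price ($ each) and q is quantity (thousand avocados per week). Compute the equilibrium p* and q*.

p* = 3, q* = 1801

The market clears where 1823.5 - 7.5p = 1768 + 11p. Rearranging, 18.5p = 55.5, hence p* = 3.
Then q* = 1823.5 - 7.5(3) = 1801.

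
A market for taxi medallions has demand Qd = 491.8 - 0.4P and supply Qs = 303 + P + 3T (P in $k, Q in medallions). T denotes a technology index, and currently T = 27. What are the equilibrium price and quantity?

P* = 77, Q* = 461

With T = 27, supply is Qs = 384 + P.
Equating demand and supply, 491.8 - 0.4P = 384 + P gives 1.4P = 107.8, so P* = 77.
Plugging P* into demand: Q* = 491.8 - 0.4(77) = 461.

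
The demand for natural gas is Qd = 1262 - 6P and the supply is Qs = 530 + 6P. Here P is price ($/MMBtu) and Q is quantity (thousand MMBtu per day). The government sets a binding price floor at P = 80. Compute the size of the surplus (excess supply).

Evaluating both curves at the floor price 80 gives Qd = 782, Qs = 1010.
Surplus = Qs - Qd = 1010 - 782 = 228.

Surplus = 228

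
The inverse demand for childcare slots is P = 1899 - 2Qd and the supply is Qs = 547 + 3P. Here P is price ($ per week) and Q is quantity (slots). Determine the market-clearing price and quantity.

P* = 115, Q* = 892

In direct form, Qd = 949.5 - 0.5P.
At equilibrium Qd = Qs, so 949.5 - 0.5P = 547 + 3P; collecting terms, 402.5 = 3.5P and P* = 115.
Then Q* = 949.5 - 0.5(115) = 892.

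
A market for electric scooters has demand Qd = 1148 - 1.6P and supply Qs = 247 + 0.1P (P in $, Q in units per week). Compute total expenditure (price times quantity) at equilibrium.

Total expenditure = 159000

Set Qd = Qs: 1148 - 1.6P = 247 + 0.1P, so 901 = 1.7P and P* = 530.
Then Q* = 1148 - 1.6(530) = 300.
Total expenditure = P* × Q* = 530 × 300 = 159000.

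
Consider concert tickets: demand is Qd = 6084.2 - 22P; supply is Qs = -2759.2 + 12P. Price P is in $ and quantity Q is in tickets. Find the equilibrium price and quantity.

P* = 260.1, Q* = 362

At equilibrium Qd = Qs, so 6084.2 - 22P = -2759.2 + 12P; collecting terms, 8843.4 = 34P and P* = 260.1.
Plugging P* into demand: Q* = 6084.2 - 22(260.1) = 362.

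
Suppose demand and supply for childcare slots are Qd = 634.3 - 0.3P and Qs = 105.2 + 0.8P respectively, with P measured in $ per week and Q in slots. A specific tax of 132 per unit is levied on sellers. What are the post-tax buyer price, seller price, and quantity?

Sellers keep P_s = P_b - 132 per unit, so supply in terms of the buyer price is Qs = -0.4 + 0.8P_b.
Set Qd = Qs: 634.3 - 0.3P_b = -0.4 + 0.8P_b, so 634.7 = 1.1P_b and P_b = 577.
Then P_s = 577 - 132 = 445 and Q = 634.3 - 0.3(577) = 461.2.

P_b = 577, P_s = 445, Q = 461.2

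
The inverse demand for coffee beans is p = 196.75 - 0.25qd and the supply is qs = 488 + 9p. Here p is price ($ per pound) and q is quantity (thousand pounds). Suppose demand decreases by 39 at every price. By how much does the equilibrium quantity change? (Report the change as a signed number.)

Δq = -27

In direct form, qd = 787 - 4p.
Set qd = qs: 787 - 4p = 488 + 9p, so 299 = 13p and p* = 23.
From the demand curve, q* = 787 - 4(23) = 695.
After the shift, demand is qd = 748 - 4p.
Re-solving, 13p = 260 gives p = 20 and q = 668.
Δq = 668 - 695 = -27.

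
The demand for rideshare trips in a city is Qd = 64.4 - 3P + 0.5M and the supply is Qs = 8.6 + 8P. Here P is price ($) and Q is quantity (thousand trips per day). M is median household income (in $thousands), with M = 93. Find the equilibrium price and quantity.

With M = 93, demand is Qd = 110.9 - 3P.
Equating demand and supply, 110.9 - 3P = 8.6 + 8P gives 11P = 102.3, so P* = 9.3.
Then Q* = 110.9 - 3(9.3) = 83.

P* = 9.3, Q* = 83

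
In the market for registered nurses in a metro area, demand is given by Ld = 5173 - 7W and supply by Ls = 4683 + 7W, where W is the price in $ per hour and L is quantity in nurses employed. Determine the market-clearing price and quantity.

W* = 35, L* = 4928

Set Ld = Ls: 5173 - 7W = 4683 + 7W, so 490 = 14W and W* = 35.
Substitute back: L* = 5173 - 7(35) = 4928.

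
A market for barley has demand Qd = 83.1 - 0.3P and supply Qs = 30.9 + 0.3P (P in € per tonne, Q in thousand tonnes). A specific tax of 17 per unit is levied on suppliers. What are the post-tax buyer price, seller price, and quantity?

Suppliers keep P_s = P_b - 17 per unit, so supply in terms of the buyer price is Qs = 25.8 + 0.3P_b.
Set Qd = Qs: 83.1 - 0.3P_b = 25.8 + 0.3P_b, so 57.3 = 0.6P_b and P_b = 95.5.
Then P_s = 95.5 - 17 = 78.5 and Q = 83.1 - 0.3(95.5) = 54.45.

P_b = 95.5, P_s = 78.5, Q = 54.45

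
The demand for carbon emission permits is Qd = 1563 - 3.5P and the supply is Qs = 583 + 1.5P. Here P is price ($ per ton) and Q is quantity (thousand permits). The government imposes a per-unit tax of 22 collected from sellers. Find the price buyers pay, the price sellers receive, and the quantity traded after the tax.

The tax drives a wedge P_b - P_s = 22. Substituting P_s = P_b - 22 into supply: Qs = 550 + 1.5P_b.
Equate demand and the shifted supply: 1563 - 3.5P_b = 550 + 1.5P_b, giving 5P_b = 1013, so P_b = 202.6.
Then P_s = 202.6 - 22 = 180.6 and Q = 1563 - 3.5(202.6) = 853.9.

P_b = 202.6, P_s = 180.6, Q = 853.9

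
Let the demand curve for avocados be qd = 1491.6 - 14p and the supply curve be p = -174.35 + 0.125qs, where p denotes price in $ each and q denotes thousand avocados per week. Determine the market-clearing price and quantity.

p* = 4.4, q* = 1430

Rewriting in direct form: qs = 1394.8 + 8p.
Equating demand and supply, 1491.6 - 14p = 1394.8 + 8p gives 22p = 96.8, so p* = 4.4.
Then q* = 1491.6 - 14(4.4) = 1430.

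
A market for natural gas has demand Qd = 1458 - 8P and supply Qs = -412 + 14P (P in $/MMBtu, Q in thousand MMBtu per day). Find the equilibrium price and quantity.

P* = 85, Q* = 778

Equating demand and supply, 1458 - 8P = -412 + 14P gives 22P = 1870, so P* = 85.
Substitute back: Q* = 1458 - 8(85) = 778.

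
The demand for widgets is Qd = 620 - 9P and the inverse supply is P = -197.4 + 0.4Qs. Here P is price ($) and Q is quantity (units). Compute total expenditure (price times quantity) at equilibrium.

Total expenditure = 5731

Inverting to quantity form: Qs = 493.5 + 2.5P.
At equilibrium Qd = Qs, so 620 - 9P = 493.5 + 2.5P; collecting terms, 126.5 = 11.5P and P* = 11.
Substitute back: Q* = 620 - 9(11) = 521.
Total expenditure = P* × Q* = 11 × 521 = 5731.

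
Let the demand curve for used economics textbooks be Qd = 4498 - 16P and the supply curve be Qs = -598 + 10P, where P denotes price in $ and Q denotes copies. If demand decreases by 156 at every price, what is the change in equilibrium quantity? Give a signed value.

Equating demand and supply, 4498 - 16P = -598 + 10P gives 26P = 5096, so P* = 196.
From the demand curve, Q* = 4498 - 16(196) = 1362.
After the shift, demand is Qd = 4342 - 16P.
The new intersection has 4940 = 26P, i.e. P = 190, Q = 1302.
ΔQ = 1302 - 1362 = -60.

ΔQ = -60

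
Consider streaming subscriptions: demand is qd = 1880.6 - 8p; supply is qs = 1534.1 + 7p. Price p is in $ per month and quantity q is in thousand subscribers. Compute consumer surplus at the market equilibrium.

Consumer surplus = 179733.6025

The market clears where 1880.6 - 8p = 1534.1 + 7p. Rearranging, 15p = 346.5, hence p* = 23.1.
Substitute back: q* = 1880.6 - 8(23.1) = 1695.8.
Demand choke price (qd = 0): p = 1880.6/8 = 235.075. Consumer surplus = ½ × (235.075 - 23.1) × 1695.8 = 179733.6025.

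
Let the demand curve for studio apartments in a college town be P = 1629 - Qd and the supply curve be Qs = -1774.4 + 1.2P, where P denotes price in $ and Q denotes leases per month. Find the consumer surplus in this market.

Rewriting in direct form: Qd = 1629 - P.
Set Qd = Qs: 1629 - P = -1774.4 + 1.2P, so 3403.4 = 2.2P and P* = 1547.
Substitute back: Q* = 1629 - 1547 = 82.
Demand choke price (Qd = 0): P = 1629. Consumer surplus = ½ × (1629 - 1547) × 82 = 3362.

Consumer surplus = 3362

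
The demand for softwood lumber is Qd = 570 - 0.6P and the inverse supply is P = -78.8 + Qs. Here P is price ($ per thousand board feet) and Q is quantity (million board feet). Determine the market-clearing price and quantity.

Inverting to quantity form: Qs = 78.8 + P.
At equilibrium Qd = Qs, so 570 - 0.6P = 78.8 + P; collecting terms, 491.2 = 1.6P and P* = 307.
From the demand curve, Q* = 570 - 0.6(307) = 385.8.

P* = 307, Q* = 385.8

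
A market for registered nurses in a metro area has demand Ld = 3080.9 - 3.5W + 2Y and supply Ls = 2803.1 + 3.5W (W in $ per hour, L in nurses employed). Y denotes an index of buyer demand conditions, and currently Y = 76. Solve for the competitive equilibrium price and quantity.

With Y = 76, demand is Ld = 3232.9 - 3.5W.
The market clears where 3232.9 - 3.5W = 2803.1 + 3.5W. Rearranging, 7W = 429.8, hence W* = 61.4.
Plugging W* into demand: L* = 3232.9 - 3.5(61.4) = 3018.

W* = 61.4, L* = 3018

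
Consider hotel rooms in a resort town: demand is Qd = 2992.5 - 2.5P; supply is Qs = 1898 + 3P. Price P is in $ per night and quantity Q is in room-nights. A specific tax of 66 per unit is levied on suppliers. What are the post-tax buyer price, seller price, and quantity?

The tax drives a wedge P_b - P_s = 66. Substituting P_s = P_b - 66 into supply: Qs = 1700 + 3P_b.
Equate demand and the shifted supply: 2992.5 - 2.5P_b = 1700 + 3P_b, giving 5.5P_b = 1292.5, so P_b = 235.
So P_s = 169 and the quantity traded is Q = 2992.5 - 2.5(235) = 2405.

P_b = 235, P_s = 169, Q = 2405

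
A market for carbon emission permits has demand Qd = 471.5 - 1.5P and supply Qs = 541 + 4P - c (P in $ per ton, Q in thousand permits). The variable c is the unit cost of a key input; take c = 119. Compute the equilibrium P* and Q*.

With c = 119, supply is Qs = 422 + 4P.
Set Qd = Qs: 471.5 - 1.5P = 422 + 4P, so 49.5 = 5.5P and P* = 9.
Then Q* = 471.5 - 1.5(9) = 458.

P* = 9, Q* = 458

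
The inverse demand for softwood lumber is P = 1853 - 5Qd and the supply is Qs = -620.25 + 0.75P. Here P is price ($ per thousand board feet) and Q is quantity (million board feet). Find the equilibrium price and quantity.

P* = 1043, Q* = 162

In direct form, Qd = 370.6 - 0.2P.
At equilibrium Qd = Qs, so 370.6 - 0.2P = -620.25 + 0.75P; collecting terms, 990.85 = 0.95P and P* = 1043.
Then Q* = 370.6 - 0.2(1043) = 162.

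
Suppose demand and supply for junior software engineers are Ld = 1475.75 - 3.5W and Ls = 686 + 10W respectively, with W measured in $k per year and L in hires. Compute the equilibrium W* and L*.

W* = 58.5, L* = 1271

Equating demand and supply, 1475.75 - 3.5W = 686 + 10W gives 13.5W = 789.75, so W* = 58.5.
Then L* = 1475.75 - 3.5(58.5) = 1271.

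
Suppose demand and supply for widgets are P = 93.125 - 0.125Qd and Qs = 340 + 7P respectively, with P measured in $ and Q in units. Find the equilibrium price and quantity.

P* = 27, Q* = 529

In direct form, Qd = 745 - 8P.
The market clears where 745 - 8P = 340 + 7P. Rearranging, 15P = 405, hence P* = 27.
From the demand curve, Q* = 745 - 8(27) = 529.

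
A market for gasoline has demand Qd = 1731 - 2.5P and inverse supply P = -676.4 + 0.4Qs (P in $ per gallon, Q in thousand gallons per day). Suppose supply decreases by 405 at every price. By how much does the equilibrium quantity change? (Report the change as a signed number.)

Solving each curve for Q: Qs = 1691 + 2.5P.
Equating demand and supply, 1731 - 2.5P = 1691 + 2.5P gives 5P = 40, so P* = 8.
Then Q* = 1731 - 2.5(8) = 1711.
After the shift, supply is Qs = 1286 + 2.5P.
The new intersection has 445 = 5P, i.e. P = 89, Q = 1508.5.
ΔQ = 1508.5 - 1711 = -202.5.

ΔQ = -202.5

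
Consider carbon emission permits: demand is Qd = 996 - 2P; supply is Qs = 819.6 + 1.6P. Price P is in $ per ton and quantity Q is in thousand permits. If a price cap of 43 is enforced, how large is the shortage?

Shortage = 21.6

At P = 43: Qd = 910 and Qs = 888.4.
Shortage = Qd - Qs = 910 - 888.4 = 21.6.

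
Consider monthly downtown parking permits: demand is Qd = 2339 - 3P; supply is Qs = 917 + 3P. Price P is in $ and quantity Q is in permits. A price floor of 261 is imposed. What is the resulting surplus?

Surplus = 144

Evaluating both curves at the floor price 261 gives Qd = 1556, Qs = 1700.
Surplus = Qs - Qd = 1700 - 1556 = 144.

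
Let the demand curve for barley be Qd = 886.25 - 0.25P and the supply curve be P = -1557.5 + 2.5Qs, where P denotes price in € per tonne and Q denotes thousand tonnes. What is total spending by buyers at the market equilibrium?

Total spending by buyers = 317925

Solving each curve for Q: Qs = 623 + 0.4P.
Set Qd = Qs: 886.25 - 0.25P = 623 + 0.4P, so 263.25 = 0.65P and P* = 405.
Then Q* = 886.25 - 0.25(405) = 785.
Total spending by buyers = P* × Q* = 405 × 785 = 317925.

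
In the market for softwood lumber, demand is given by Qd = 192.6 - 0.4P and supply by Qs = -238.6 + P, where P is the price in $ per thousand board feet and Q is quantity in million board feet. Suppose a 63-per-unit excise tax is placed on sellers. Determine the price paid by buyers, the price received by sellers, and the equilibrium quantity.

Sellers keep P_s = P_b - 63 per unit, so supply in terms of the buyer price is Qs = -301.6 + P_b.
Market clearing requires 192.6 - 0.4P_b = -301.6 + P_b; hence 494.2 = 1.4P_b and P_b = 353.
So P_s = 290 and the quantity traded is Q = 192.6 - 0.4(353) = 51.4.

P_b = 353, P_s = 290, Q = 51.4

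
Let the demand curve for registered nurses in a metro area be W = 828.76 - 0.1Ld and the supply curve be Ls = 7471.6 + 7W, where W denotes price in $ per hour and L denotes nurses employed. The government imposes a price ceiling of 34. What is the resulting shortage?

Shortage = 238

Inverting to quantity form: Ld = 8287.6 - 10W.
Evaluating both curves at the ceiling price 34 gives Ld = 7947.6, Ls = 7709.6.
Shortage = Ld - Ls = 7947.6 - 7709.6 = 238.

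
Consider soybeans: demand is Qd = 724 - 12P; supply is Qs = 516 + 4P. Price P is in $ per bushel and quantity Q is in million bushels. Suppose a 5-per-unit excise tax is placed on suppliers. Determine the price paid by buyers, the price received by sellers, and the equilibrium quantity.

Suppliers keep P_s = P_b - 5 per unit, so supply in terms of the buyer price is Qs = 496 + 4P_b.
Market clearing requires 724 - 12P_b = 496 + 4P_b; hence 228 = 16P_b and P_b = 14.25.
So P_s = 9.25 and the quantity traded is Q = 724 - 12(14.25) = 553.

P_b = 14.25, P_s = 9.25, Q = 553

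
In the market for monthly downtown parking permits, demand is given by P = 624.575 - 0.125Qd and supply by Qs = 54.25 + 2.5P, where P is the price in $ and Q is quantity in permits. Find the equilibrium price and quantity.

Rewriting in direct form: Qd = 4996.6 - 8P.
At equilibrium Qd = Qs, so 4996.6 - 8P = 54.25 + 2.5P; collecting terms, 4942.35 = 10.5P and P* = 470.7.
Plugging P* into demand: Q* = 4996.6 - 8(470.7) = 1231.

P* = 470.7, Q* = 1231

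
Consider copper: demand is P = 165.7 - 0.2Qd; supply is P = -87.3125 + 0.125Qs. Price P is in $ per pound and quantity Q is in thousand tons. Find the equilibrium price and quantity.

Solving each curve for Q: Qd = 828.5 - 5P and Qs = 698.5 + 8P.
At equilibrium Qd = Qs, so 828.5 - 5P = 698.5 + 8P; collecting terms, 130 = 13P and P* = 10.
From the demand curve, Q* = 828.5 - 5(10) = 778.5.

P* = 10, Q* = 778.5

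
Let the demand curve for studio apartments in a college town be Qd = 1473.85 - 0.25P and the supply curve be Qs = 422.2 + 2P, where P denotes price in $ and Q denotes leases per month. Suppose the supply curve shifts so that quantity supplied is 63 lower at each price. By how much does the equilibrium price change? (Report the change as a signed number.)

At equilibrium Qd = Qs, so 1473.85 - 0.25P = 422.2 + 2P; collecting terms, 1051.65 = 2.25P and P* = 467.4.
Substitute back: Q* = 1473.85 - 0.25(467.4) = 1357.
After the shift, supply is Qs = 359.2 + 2P.
Re-solving, 2.25P = 1114.65 gives P = 495.4 and Q = 1350.
ΔP = 495.4 - 467.4 = 28.

ΔP = 28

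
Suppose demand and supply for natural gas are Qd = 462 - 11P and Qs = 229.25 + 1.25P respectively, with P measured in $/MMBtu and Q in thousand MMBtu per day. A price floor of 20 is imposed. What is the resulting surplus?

With P fixed at 20, quantity demanded is 242 and quantity supplied is 254.25.
Surplus = Qs - Qd = 254.25 - 242 = 12.25.

Surplus = 12.25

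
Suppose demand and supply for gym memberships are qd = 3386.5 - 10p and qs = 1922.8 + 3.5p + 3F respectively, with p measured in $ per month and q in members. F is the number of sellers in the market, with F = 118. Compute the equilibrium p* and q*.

With F = 118, supply is qs = 2276.8 + 3.5p.
At equilibrium qd = qs, so 3386.5 - 10p = 2276.8 + 3.5p; collecting terms, 1109.7 = 13.5p and p* = 82.2.
Then q* = 3386.5 - 10(82.2) = 2564.5.

p* = 82.2, q* = 2564.5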